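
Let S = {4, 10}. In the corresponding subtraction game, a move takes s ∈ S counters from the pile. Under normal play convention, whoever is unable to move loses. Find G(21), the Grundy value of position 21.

n :  0  1  2  3  4  5  6  7  8  9 10 11 12 13 14 15 16 17 18 19 20 21
G :  0  0  0  0  1  1  1  1  0  0  2  2  1  1  0  0  0  0  1  1  1  1

1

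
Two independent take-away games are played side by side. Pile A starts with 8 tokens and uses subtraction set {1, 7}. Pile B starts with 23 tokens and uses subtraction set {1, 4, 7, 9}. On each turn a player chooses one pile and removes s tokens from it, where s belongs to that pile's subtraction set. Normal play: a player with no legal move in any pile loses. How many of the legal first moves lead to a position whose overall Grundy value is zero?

Pile A, S = {1, 7}:
G(0) = 0
G(1) = mex{0} = 1
G(2) = mex{1} = 0
G(3) = mex{0} = 1
G(4) = mex{1} = 0
G(5) = mex{0} = 1
G(6) = mex{1} = 0
G(7) = mex{0,0} = 1
G(8) = mex{1,1} = 0
G_A(8) = 0.
Pile B, S = {1, 4, 7, 9}:
G(0) = 0
G(1) = mex{0} = 1
G(2) = mex{1} = 0
G(3) = mex{0} = 1
G(4) = mex{1,0} = 2
G(5) = mex{2,1} = 0
G(6) = mex{0,0} = 1
G(7) = mex{1,1,0} = 2
G(8) = mex{2,2,1} = 0
G(9) = mex{0,0,0,0} = 1
G(10) = mex{1,1,1,1} = 0
G(11) = mex{0,2,2,0} = 1
G(12) = mex{1,0,0,1} = 2
G(13) = mex{2,1,1,2} = 0
G(14) = mex{0,0,2,0} = 1
G(15) = mex{1,1,0,1} = 2
G(16) = mex{2,2,1,2} = 0
G(17) = mex{0,0,0,0} = 1
G(18) = mex{1,1,1,1} = 0
G(19) = mex{0,2,2,0} = 1
G(20) = mex{1,0,0,1} = 2
G(21) = mex{2,1,1,2} = 0
G(22) = mex{0,0,2,0} = 1
G(23) = mex{1,1,0,1} = 2
G_B(23) = 2.
Combined Grundy value = 0 ⊕ 2 = 2.
A winning move leaves total XOR = 0, i.e. changes one component's Grundy value g to g ⊕ X where X is the current total.
Pile A: need g' = 0⊕2 = 2. Options: 8−1→G=1, 8−7→G=1. Hits: 0.
Pile B: need g' = 2⊕2 = 0. Options: 23−1→G=1, 23−4→G=1, 23−7→G=0, 23−9→G=1. Hits: 1.

1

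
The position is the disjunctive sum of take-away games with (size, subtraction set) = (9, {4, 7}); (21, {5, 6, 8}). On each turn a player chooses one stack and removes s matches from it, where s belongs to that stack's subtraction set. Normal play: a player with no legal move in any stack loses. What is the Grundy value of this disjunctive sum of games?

Stack A, S = {4, 7}:
G(0) = 0
G(1) = mex{} = 0
G(2) = mex{} = 0
G(3) = mex{} = 0
G(4) = mex{0} = 1
G(5) = mex{0} = 1
G(6) = mex{0} = 1
G(7) = mex{0,0} = 1
G(8) = mex{1,0} = 2
G(9) = mex{1,0} = 2
G_A(9) = 2.
Stack B, S = {5, 6, 8}:
G(0) = 0
G(1) = mex{} = 0
G(2) = mex{} = 0
G(3) = mex{} = 0
G(4) = mex{} = 0
G(5) = mex{0} = 1
G(6) = mex{0,0} = 1
G(7) = mex{0,0} = 1
G(8) = mex{0,0,0} = 1
G(9) = mex{0,0,0} = 1
G(10) = mex{1,0,0} = 2
G(11) = mex{1,1,0} = 2
G(12) = mex{1,1,0} = 2
G(13) = mex{1,1,1} = 0
G(14) = mex{1,1,1} = 0
G(15) = mex{2,1,1} = 0
G(16) = mex{2,2,1} = 0
G(17) = mex{2,2,1} = 0
G(18) = mex{0,2,2} = 1
G(19) = mex{0,0,2} = 1
G(20) = mex{0,0,2} = 1
G(21) = mex{0,0,0} = 1
G_B(21) = 1.
Combined Grundy value = 2 ⊕ 1 = 3.

3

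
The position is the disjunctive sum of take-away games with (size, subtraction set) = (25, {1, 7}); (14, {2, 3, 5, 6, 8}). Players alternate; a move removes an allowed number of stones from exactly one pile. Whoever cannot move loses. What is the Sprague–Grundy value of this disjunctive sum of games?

3

Pile A, S = {1, 7}:
G(0) = 0
G(1) = mex{0} = 1
G(2) = mex{1} = 0
G(3) = mex{0} = 1
G(4) = mex{1} = 0
G(5) = mex{0} = 1
G(6) = mex{1} = 0
G(7) = mex{0,0} = 1
G(8) = mex{1,1} = 0
G(9) = mex{0,0} = 1
G(10) = mex{1,1} = 0
G(11) = mex{0,0} = 1
G(12) = mex{1,1} = 0
G(13) = mex{0,0} = 1
G(14) = mex{1,1} = 0
G(15) = mex{0,0} = 1
G(16) = mex{1,1} = 0
G(17) = mex{0,0} = 1
G(18) = mex{1,1} = 0
G(19) = mex{0,0} = 1
G(20) = mex{1,1} = 0
G(21) = mex{0,0} = 1
G(22) = mex{1,1} = 0
G(23) = mex{0,0} = 1
G(24) = mex{1,1} = 0
G(25) = mex{0,0} = 1
G_A(25) = 1.
Pile B, S = {2, 3, 5, 6, 8}:
G(0) = 0
G(1) = mex{} = 0
G(2) = mex{0} = 1
G(3) = mex{0,0} = 1
G(4) = mex{1,0} = 2
G(5) = mex{1,1,0} = 2
G(6) = mex{2,1,0,0} = 3
G(7) = mex{2,2,1,0} = 3
G(8) = mex{3,2,1,1,0} = 4
G(9) = mex{3,3,2,1,0} = 4
G(10) = mex{4,3,2,2,1} = 0
G(11) = mex{4,4,3,2,1} = 0
G(12) = mex{0,4,3,3,2} = 1
G(13) = mex{0,0,4,3,2} = 1
G(14) = mex{1,0,4,4,3} = 2
G_B(14) = 2.
Combined Grundy value = 1 ⊕ 2 = 3.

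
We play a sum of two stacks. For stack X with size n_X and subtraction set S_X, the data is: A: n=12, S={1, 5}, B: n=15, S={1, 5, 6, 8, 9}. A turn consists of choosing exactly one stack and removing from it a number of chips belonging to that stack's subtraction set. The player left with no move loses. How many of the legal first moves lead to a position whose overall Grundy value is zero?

3

Stack A, S = {1, 5}:
G(0) = 0
G(1) = mex{0} = 1
G(2) = mex{1} = 0
G(3) = mex{0} = 1
G(4) = mex{1} = 0
G(5) = mex{0,0} = 1
G(6) = mex{1,1} = 0
G(7) = mex{0,0} = 1
G(8) = mex{1,1} = 0
G(9) = mex{0,0} = 1
G(10) = mex{1,1} = 0
G(11) = mex{0,0} = 1
G(12) = mex{1,1} = 0
G_A(12) = 0.
Stack B, S = {1, 5, 6, 8, 9}:
G(0) = 0
G(1) = mex{0} = 1
G(2) = mex{1} = 0
G(3) = mex{0} = 1
G(4) = mex{1} = 0
G(5) = mex{0,0} = 1
G(6) = mex{1,1,0} = 2
G(7) = mex{2,0,1} = 3
G(8) = mex{3,1,0,0} = 2
G(9) = mex{2,0,1,1,0} = 3
G(10) = mex{3,1,0,0,1} = 2
G(11) = mex{2,2,1,1,0} = 3
G(12) = mex{3,3,2,0,1} = 4
G(13) = mex{4,2,3,1,0} = 5
G(14) = mex{5,3,2,2,1} = 0
G(15) = mex{0,2,3,3,2} = 1
G_B(15) = 1.
Combined Grundy value = 0 ⊕ 1 = 1.
A winning move leaves total XOR = 0, i.e. changes one component's Grundy value g to g ⊕ X where X is the current total.
Stack A: need g' = 0⊕1 = 1. Options: 12−1→G=1, 12−5→G=1. Hits: 2.
Stack B: need g' = 1⊕1 = 0. Options: 15−1→G=0, 15−5→G=2, 15−6→G=3, 15−8→G=3, 15−9→G=2. Hits: 1.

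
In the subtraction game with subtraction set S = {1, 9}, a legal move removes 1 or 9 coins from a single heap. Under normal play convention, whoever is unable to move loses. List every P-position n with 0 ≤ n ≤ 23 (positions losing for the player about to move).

n :  0  1  2  3  4  5  6  7  8  9 10 11 12 13 14 15 16 17 18 19 20 21 22 23
G :  0  1  0  1  0  1  0  1  0  1  0  1  0  1  0  1  0  1  0  1  0  1  0  1
P-positions are exactly the n with G(n) = 0.

0, 2, 4, 6, 8, 10, 12, 14, 16, 18, 20, 22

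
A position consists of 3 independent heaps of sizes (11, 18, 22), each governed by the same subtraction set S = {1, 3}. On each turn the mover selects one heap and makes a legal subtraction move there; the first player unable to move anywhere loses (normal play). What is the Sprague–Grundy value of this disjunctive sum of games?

1

All heaps use S = {1, 3}:
n :  0  1  2  3  4  5  6  7  8  9 10 11 12 13 14 15 16 17 18 19 20 21 22
G :  0  1  0  1  0  1  0  1  0  1  0  1  0  1  0  1  0  1  0  1  0  1  0
Heap A: G(11) = 1.
Heap B: G(18) = 0.
Heap C: G(22) = 0.
Combined Grundy value = 1 ⊕ 0 ⊕ 0 = 1.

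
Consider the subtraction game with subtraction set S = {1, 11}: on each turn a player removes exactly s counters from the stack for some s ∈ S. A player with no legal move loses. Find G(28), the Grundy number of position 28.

n :  0  1  2  3  4  5  6  7  8  9 10 11 12 13 14 15 16 17 18 19 20 21 22 23 24 25 26 27 28
G :  0  1  0  1  0  1  0  1  0  1  0  1  0  1  0  1  0  1  0  1  0  1  0  1  0  1  0  1  0

0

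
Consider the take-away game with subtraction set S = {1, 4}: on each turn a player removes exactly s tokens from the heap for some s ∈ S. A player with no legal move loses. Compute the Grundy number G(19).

n :  0  1  2  3  4  5  6  7  8  9 10 11 12 13 14 15 16 17 18 19
G :  0  1  0  1  2  0  1  0  1  2  0  1  0  1  2  0  1  0  1  2

2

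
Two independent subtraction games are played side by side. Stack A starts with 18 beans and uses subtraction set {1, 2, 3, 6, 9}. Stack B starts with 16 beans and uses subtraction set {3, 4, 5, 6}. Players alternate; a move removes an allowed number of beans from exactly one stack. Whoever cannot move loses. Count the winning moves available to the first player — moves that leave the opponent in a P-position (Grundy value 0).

0

Stack A, S = {1, 2, 3, 6, 9}:
n :  0  1  2  3  4  5  6  7  8  9 10 11 12 13 14 15 16 17 18
G :  0  1  2  3  0  1  2  3  0  1  2  3  0  1  2  3  0  1  2
G_A(18) = 2.
Stack B, S = {3, 4, 5, 6}:
n :  0  1  2  3  4  5  6  7  8  9 10 11 12 13 14 15 16
G :  0  0  0  1  1  1  2  2  2  0  0  0  1  1  1  2  2
G_B(16) = 2.
Combined Grundy value = 2 ⊕ 2 = 0.
A winning move leaves total XOR = 0, i.e. changes one component's Grundy value g to g ⊕ X where X is the current total.
Stack A: target g' = 2⊕0 = 2, but every legal move changes the Grundy value (mex property), so 0 moves.
Stack B: target g' = 2⊕0 = 2, but every legal move changes the Grundy value (mex property), so 0 moves.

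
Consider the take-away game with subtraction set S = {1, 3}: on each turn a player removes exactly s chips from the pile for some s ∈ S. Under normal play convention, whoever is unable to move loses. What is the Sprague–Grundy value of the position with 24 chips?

G(0) = 0
G(1) = mex{0} = 1
G(2) = mex{1} = 0
G(3) = mex{0,0} = 1
G(4) = mex{1,1} = 0
G(5) = mex{0,0} = 1
G(6) = mex{1,1} = 0
G(7) = mex{0,0} = 1
G(8) = mex{1,1} = 0
G(9) = mex{0,0} = 1
G(10) = mex{1,1} = 0
G(11) = mex{0,0} = 1
G(12) = mex{1,1} = 0
G(13) = mex{0,0} = 1
G(14) = mex{1,1} = 0
G(15) = mex{0,0} = 1
G(16) = mex{1,1} = 0
G(17) = mex{0,0} = 1
G(18) = mex{1,1} = 0
G(19) = mex{0,0} = 1
G(20) = mex{1,1} = 0
G(21) = mex{0,0} = 1
G(22) = mex{1,1} = 0
G(23) = mex{0,0} = 1
G(24) = mex{1,1} = 0

0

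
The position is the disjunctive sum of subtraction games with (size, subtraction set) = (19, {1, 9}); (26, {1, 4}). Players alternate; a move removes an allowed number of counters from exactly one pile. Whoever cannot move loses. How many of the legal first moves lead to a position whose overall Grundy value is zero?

0

Pile A, S = {1, 9}:
G(0) = 0
G(1) = mex{0} = 1
G(2) = mex{1} = 0
G(3) = mex{0} = 1
G(4) = mex{1} = 0
G(5) = mex{0} = 1
G(6) = mex{1} = 0
G(7) = mex{0} = 1
G(8) = mex{1} = 0
G(9) = mex{0,0} = 1
G(10) = mex{1,1} = 0
G(11) = mex{0,0} = 1
G(12) = mex{1,1} = 0
G(13) = mex{0,0} = 1
G(14) = mex{1,1} = 0
G(15) = mex{0,0} = 1
G(16) = mex{1,1} = 0
G(17) = mex{0,0} = 1
G(18) = mex{1,1} = 0
G(19) = mex{0,0} = 1
G_A(19) = 1.
Pile B, S = {1, 4}:
n :  0  1  2  3  4  5  6  7  8  9 10 11 12 13 14 15 16 17 18 19 20 21 22 23 24 25 26
G :  0  1  0  1  2  0  1  0  1  2  0  1  0  1  2  0  1  0  1  2  0  1  0  1  2  0  1
G_B(26) = 1.
Combined Grundy value = 1 ⊕ 1 = 0.
A winning move leaves total XOR = 0, i.e. changes one component's Grundy value g to g ⊕ X where X is the current total.
Pile A: target g' = 1⊕0 = 1, but every legal move changes the Grundy value (mex property), so 0 moves.
Pile B: target g' = 1⊕0 = 1, but every legal move changes the Grundy value (mex property), so 0 moves.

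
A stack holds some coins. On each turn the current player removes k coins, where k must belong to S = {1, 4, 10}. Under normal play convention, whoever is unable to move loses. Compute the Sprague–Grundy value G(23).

2

n :  0  1  2  3  4  5  6  7  8  9 10 11 12 13 14 15 16 17 18 19 20 21 22 23
G :  0  1  0  1  2  0  1  0  1  2  3  2  3  0  1  3  0  1  0  1  2  0  1  2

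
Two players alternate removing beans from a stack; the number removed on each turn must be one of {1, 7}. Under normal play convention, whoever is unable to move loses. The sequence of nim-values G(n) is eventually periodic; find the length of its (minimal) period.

G(0) = 0
G(1) = mex{0} = 1
G(2) = mex{1} = 0
G(3) = mex{0} = 1
G(4) = mex{1} = 0
G(5) = mex{0} = 1
G(6) = mex{1} = 0
G(7) = mex{0,0} = 1
G(8) = mex{1,1} = 0
G(9) = mex{0,0} = 1
G(10) = mex{1,1} = 0
G(11) = mex{0,0} = 1
G(12) = mex{1,1} = 0
G(13) = mex{0,0} = 1
G(14) = mex{1,1} = 0
G(n+2) = G(n) holds for n = 0,…,6 (a full window of length max(S) = 7), so the sequence is purely periodic with period 2.

2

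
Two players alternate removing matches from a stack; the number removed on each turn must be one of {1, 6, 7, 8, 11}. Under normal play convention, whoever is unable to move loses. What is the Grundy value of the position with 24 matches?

G(0) = 0
G(1) = mex{0} = 1
G(2) = mex{1} = 0
G(3) = mex{0} = 1
G(4) = mex{1} = 0
G(5) = mex{0} = 1
G(6) = mex{1,0} = 2
G(7) = mex{2,1,0} = 3
G(8) = mex{3,0,1,0} = 2
G(9) = mex{2,1,0,1} = 3
G(10) = mex{3,0,1,0} = 2
G(11) = mex{2,1,0,1,0} = 3
G(12) = mex{3,2,1,0,1} = 4
G(13) = mex{4,3,2,1,0} = 5
G(14) = mex{5,2,3,2,1} = 0
G(15) = mex{0,3,2,3,0} = 1
G(16) = mex{1,2,3,2,1} = 0
G(17) = mex{0,3,2,3,2} = 1
G(18) = mex{1,4,3,2,3} = 0
G(19) = mex{0,5,4,3,2} = 1
G(20) = mex{1,0,5,4,3} = 2
G(21) = mex{2,1,0,5,2} = 3
G(22) = mex{3,0,1,0,3} = 2
G(23) = mex{2,1,0,1,4} = 3
G(24) = mex{3,0,1,0,5} = 2

2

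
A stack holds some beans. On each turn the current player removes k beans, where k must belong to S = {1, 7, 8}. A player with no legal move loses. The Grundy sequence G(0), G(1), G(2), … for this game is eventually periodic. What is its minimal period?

15

n :  0  1  2  3  4  5  6  7  8  9 10 11 12 13 14 15 16 17 18 19 20 21 22 23 24 25 26 27 28 29 30 31
G :  0  1  0  1  0  1  0  1  2  3  2  3  2  3  2  0  1  0  1  0  1  0  1  2  3  2  3  2  3  2  0  1
G(n+15) = G(n) holds for n = 0,…,7 (a full window of length max(S) = 8), so the sequence is purely periodic with period 15.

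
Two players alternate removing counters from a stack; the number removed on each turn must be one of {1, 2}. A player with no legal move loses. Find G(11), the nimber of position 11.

2

n :  0  1  2  3  4  5  6  7  8  9 10 11
G :  0  1  2  0  1  2  0  1  2  0  1  2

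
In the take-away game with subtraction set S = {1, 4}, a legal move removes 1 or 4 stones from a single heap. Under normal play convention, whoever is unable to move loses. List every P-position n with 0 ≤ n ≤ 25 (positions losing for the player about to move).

n :  0  1  2  3  4  5  6  7  8  9 10 11 12 13 14 15 16 17 18 19 20 21 22 23 24 25
G :  0  1  0  1  2  0  1  0  1  2  0  1  0  1  2  0  1  0  1  2  0  1  0  1  2  0
P-positions are exactly the n with G(n) = 0.

0, 2, 5, 7, 10, 12, 15, 17, 20, 22, 25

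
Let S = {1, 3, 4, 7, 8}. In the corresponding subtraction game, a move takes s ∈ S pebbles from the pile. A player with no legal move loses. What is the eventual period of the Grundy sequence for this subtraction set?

n :  0  1  2  3  4  5  6  7  8  9 10 11 12 13 14 15 16 17 18 19 20 21 22 23
G :  0  1  0  1  2  3  2  3  4  5  4  0  1  0  1  2  3  2  3  4  5  4  0  1
G(n+11) = G(n) holds for n = 0,…,7 (a full window of length max(S) = 8), so the sequence is purely periodic with period 11.

11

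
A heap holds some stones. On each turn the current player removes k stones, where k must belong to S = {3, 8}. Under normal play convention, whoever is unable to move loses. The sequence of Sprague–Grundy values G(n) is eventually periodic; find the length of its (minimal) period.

11

n :  0  1  2  3  4  5  6  7  8  9 10 11 12 13 14 15 16 17 18 19 20 21 22 23
G :  0  0  0  1  1  1  0  0  2  1  1  0  0  0  1  1  1  0  0  2  1  1  0  0
G(n+11) = G(n) holds for n = 0,…,7 (a full window of length max(S) = 8), so the sequence is purely periodic with period 11.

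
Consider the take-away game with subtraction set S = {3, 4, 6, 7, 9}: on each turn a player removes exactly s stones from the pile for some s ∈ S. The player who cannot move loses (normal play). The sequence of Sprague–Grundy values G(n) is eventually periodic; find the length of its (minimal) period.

G(0) = 0
G(1) = mex{} = 0
G(2) = mex{} = 0
G(3) = mex{0} = 1
G(4) = mex{0,0} = 1
G(5) = mex{0,0} = 1
G(6) = mex{1,0,0} = 2
G(7) = mex{1,1,0,0} = 2
G(8) = mex{1,1,0,0} = 2
G(9) = mex{2,1,1,0,0} = 3
G(10) = mex{2,2,1,1,0} = 3
G(11) = mex{2,2,1,1,0} = 3
G(12) = mex{3,2,2,1,1} = 0
G(13) = mex{3,3,2,2,1} = 0
G(14) = mex{3,3,2,2,1} = 0
G(15) = mex{0,3,3,2,2} = 1
G(16) = mex{0,0,3,3,2} = 1
G(17) = mex{0,0,3,3,2} = 1
G(18) = mex{1,0,0,3,3} = 2
G(19) = mex{1,1,0,0,3} = 2
G(20) = mex{1,1,0,0,3} = 2
G(21) = mex{2,1,1,0,0} = 3
G(22) = mex{2,2,1,1,0} = 3
G(23) = mex{2,2,1,1,0} = 3
G(24) = mex{3,2,2,1,1} = 0
G(25) = mex{3,3,2,2,1} = 0
G(n+12) = G(n) holds for n = 0,…,8 (a full window of length max(S) = 9), so the sequence is purely periodic with period 12.

12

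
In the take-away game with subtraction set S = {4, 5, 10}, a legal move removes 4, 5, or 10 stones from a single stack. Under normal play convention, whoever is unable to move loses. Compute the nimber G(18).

0

n :  0  1  2  3  4  5  6  7  8  9 10 11 12 13 14 15 16 17 18
G :  0  0  0  0  1  1  1  1  2  0  2  2  3  1  3  0  0  0  0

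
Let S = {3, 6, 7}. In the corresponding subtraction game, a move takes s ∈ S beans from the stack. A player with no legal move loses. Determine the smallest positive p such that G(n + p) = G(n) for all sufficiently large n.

n :  0  1  2  3  4  5  6  7  8  9 10 11 12 13 14 15 16 17 18 19 20 21
G :  0  0  0  1  1  1  2  2  2  3  0  0  0  1  1  1  2  2  2  3  0  0
G(n+10) = G(n) holds for n = 0,…,6 (a full window of length max(S) = 7), so the sequence is purely periodic with period 10.

10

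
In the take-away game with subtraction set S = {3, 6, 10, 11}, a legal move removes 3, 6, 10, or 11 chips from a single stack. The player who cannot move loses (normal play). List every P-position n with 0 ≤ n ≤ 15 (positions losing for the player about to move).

0, 1, 2, 9, 14

G(0) = 0
G(1) = mex{} = 0
G(2) = mex{} = 0
G(3) = mex{0} = 1
G(4) = mex{0} = 1
G(5) = mex{0} = 1
G(6) = mex{1,0} = 2
G(7) = mex{1,0} = 2
G(8) = mex{1,0} = 2
G(9) = mex{2,1} = 0
G(10) = mex{2,1,0} = 3
G(11) = mex{2,1,0,0} = 3
G(12) = mex{0,2,0,0} = 1
G(13) = mex{3,2,1,0} = 4
G(14) = mex{3,2,1,1} = 0
G(15) = mex{1,0,1,1} = 2
P-positions are exactly the n with G(n) = 0.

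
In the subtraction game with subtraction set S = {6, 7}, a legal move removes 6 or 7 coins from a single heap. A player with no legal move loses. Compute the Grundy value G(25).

n :  0  1  2  3  4  5  6  7  8  9 10 11 12 13 14 15 16 17 18 19 20 21 22 23 24 25
G :  0  0  0  0  0  0  1  1  1  1  1  1  2  0  0  0  0  0  0  1  1  1  1  1  1  2

2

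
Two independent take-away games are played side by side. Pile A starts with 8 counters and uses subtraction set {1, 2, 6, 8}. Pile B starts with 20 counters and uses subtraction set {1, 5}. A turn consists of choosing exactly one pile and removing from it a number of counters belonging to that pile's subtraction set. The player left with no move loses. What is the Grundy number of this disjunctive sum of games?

1

Pile A, S = {1, 2, 6, 8}:
n : 0 1 2 3 4 5 6 7 8
G : 0 1 2 0 1 2 3 0 1
G_A(8) = 1.
Pile B, S = {1, 5}:
G(0) = 0
G(1) = mex{0} = 1
G(2) = mex{1} = 0
G(3) = mex{0} = 1
G(4) = mex{1} = 0
G(5) = mex{0,0} = 1
G(6) = mex{1,1} = 0
G(7) = mex{0,0} = 1
G(8) = mex{1,1} = 0
G(9) = mex{0,0} = 1
G(10) = mex{1,1} = 0
G(11) = mex{0,0} = 1
G(12) = mex{1,1} = 0
G(13) = mex{0,0} = 1
G(14) = mex{1,1} = 0
G(15) = mex{0,0} = 1
G(16) = mex{1,1} = 0
G(17) = mex{0,0} = 1
G(18) = mex{1,1} = 0
G(19) = mex{0,0} = 1
G(20) = mex{1,1} = 0
G_B(20) = 0.
Combined Grundy value = 1 ⊕ 0 = 1.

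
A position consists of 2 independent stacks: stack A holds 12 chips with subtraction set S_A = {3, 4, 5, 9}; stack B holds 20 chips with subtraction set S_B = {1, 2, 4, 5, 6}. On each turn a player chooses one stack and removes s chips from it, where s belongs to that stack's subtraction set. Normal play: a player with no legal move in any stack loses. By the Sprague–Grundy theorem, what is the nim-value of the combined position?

4

Stack A, S = {3, 4, 5, 9}:
n :  0  1  2  3  4  5  6  7  8  9 10 11 12
G :  0  0  0  1  1  1  2  2  0  3  3  1  4
G_A(12) = 4.
Stack B, S = {1, 2, 4, 5, 6}:
G(0) = 0
G(1) = mex{0} = 1
G(2) = mex{1,0} = 2
G(3) = mex{2,1} = 0
G(4) = mex{0,2,0} = 1
G(5) = mex{1,0,1,0} = 2
G(6) = mex{2,1,2,1,0} = 3
G(7) = mex{3,2,0,2,1} = 4
G(8) = mex{4,3,1,0,2} = 5
G(9) = mex{5,4,2,1,0} = 3
G(10) = mex{3,5,3,2,1} = 0
G(11) = mex{0,3,4,3,2} = 1
G(12) = mex{1,0,5,4,3} = 2
G(13) = mex{2,1,3,5,4} = 0
G(14) = mex{0,2,0,3,5} = 1
G(15) = mex{1,0,1,0,3} = 2
G(16) = mex{2,1,2,1,0} = 3
G(17) = mex{3,2,0,2,1} = 4
G(18) = mex{4,3,1,0,2} = 5
G(19) = mex{5,4,2,1,0} = 3
G(20) = mex{3,5,3,2,1} = 0
G_B(20) = 0.
Combined Grundy value = 4 ⊕ 0 = 4.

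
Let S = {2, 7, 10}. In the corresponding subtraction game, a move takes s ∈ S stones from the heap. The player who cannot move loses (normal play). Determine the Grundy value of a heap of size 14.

3

G(0) = 0
G(1) = mex{} = 0
G(2) = mex{0} = 1
G(3) = mex{0} = 1
G(4) = mex{1} = 0
G(5) = mex{1} = 0
G(6) = mex{0} = 1
G(7) = mex{0,0} = 1
G(8) = mex{1,0} = 2
G(9) = mex{1,1} = 0
G(10) = mex{2,1,0} = 3
G(11) = mex{0,0,0} = 1
G(12) = mex{3,0,1} = 2
G(13) = mex{1,1,1} = 0
G(14) = mex{2,1,0} = 3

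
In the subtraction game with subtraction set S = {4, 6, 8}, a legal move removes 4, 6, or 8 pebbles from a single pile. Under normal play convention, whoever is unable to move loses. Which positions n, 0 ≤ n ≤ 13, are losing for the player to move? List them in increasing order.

0, 1, 2, 3, 12, 13

n :  0  1  2  3  4  5  6  7  8  9 10 11 12 13
G :  0  0  0  0  1  1  1  1  2  2  2  2  0  0
P-positions are exactly the n with G(n) = 0.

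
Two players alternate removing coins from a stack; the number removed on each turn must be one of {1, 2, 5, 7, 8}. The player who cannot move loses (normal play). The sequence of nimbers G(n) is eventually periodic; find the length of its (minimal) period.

G(0) = 0
G(1) = mex{0} = 1
G(2) = mex{1,0} = 2
G(3) = mex{2,1} = 0
G(4) = mex{0,2} = 1
G(5) = mex{1,0,0} = 2
G(6) = mex{2,1,1} = 0
G(7) = mex{0,2,2,0} = 1
G(8) = mex{1,0,0,1,0} = 2
G(9) = mex{2,1,1,2,1} = 0
G(10) = mex{0,2,2,0,2} = 1
G(11) = mex{1,0,0,1,0} = 2
G(12) = mex{2,1,1,2,1} = 0
G(13) = mex{0,2,2,0,2} = 1
G(14) = mex{1,0,0,1,0} = 2
G(n+3) = G(n) holds for n = 0,…,7 (a full window of length max(S) = 8), so the sequence is purely periodic with period 3.

3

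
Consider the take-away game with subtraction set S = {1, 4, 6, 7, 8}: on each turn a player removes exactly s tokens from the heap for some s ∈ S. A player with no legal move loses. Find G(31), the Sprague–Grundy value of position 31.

G(0) = 0
G(1) = mex{0} = 1
G(2) = mex{1} = 0
G(3) = mex{0} = 1
G(4) = mex{1,0} = 2
G(5) = mex{2,1} = 0
G(6) = mex{0,0,0} = 1
G(7) = mex{1,1,1,0} = 2
G(8) = mex{2,2,0,1,0} = 3
G(9) = mex{3,0,1,0,1} = 2
G(10) = mex{2,1,2,1,0} = 3
G(11) = mex{3,2,0,2,1} = 4
G(12) = mex{4,3,1,0,2} = 5
G(13) = mex{5,2,2,1,0} = 3
G(14) = mex{3,3,3,2,1} = 0
G(15) = mex{0,4,2,3,2} = 1
G(16) = mex{1,5,3,2,3} = 0
G(17) = mex{0,3,4,3,2} = 1
G(18) = mex{1,0,5,4,3} = 2
G(19) = mex{2,1,3,5,4} = 0
G(20) = mex{0,0,0,3,5} = 1
G(21) = mex{1,1,1,0,3} = 2
G(22) = mex{2,2,0,1,0} = 3
G(23) = mex{3,0,1,0,1} = 2
G(24) = mex{2,1,2,1,0} = 3
G(25) = mex{3,2,0,2,1} = 4
G(26) = mex{4,3,1,0,2} = 5
G(27) = mex{5,2,2,1,0} = 3
G(28) = mex{3,3,3,2,1} = 0
G(29) = mex{0,4,2,3,2} = 1
G(30) = mex{1,5,3,2,3} = 0
G(31) = mex{0,3,4,3,2} = 1

1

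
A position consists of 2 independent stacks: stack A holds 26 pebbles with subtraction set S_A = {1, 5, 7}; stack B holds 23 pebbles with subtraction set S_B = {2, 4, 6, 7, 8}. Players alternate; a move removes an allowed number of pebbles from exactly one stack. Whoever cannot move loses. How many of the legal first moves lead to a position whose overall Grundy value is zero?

Stack A, S = {1, 5, 7}:
G(0) = 0
G(1) = mex{0} = 1
G(2) = mex{1} = 0
G(3) = mex{0} = 1
G(4) = mex{1} = 0
G(5) = mex{0,0} = 1
G(6) = mex{1,1} = 0
G(7) = mex{0,0,0} = 1
G(8) = mex{1,1,1} = 0
G(9) = mex{0,0,0} = 1
G(10) = mex{1,1,1} = 0
G(11) = mex{0,0,0} = 1
G(12) = mex{1,1,1} = 0
G(13) = mex{0,0,0} = 1
G(14) = mex{1,1,1} = 0
G(15) = mex{0,0,0} = 1
G(16) = mex{1,1,1} = 0
G(17) = mex{0,0,0} = 1
G(18) = mex{1,1,1} = 0
G(19) = mex{0,0,0} = 1
G(20) = mex{1,1,1} = 0
G(21) = mex{0,0,0} = 1
G(22) = mex{1,1,1} = 0
G(23) = mex{0,0,0} = 1
G(24) = mex{1,1,1} = 0
G(25) = mex{0,0,0} = 1
G(26) = mex{1,1,1} = 0
G_A(26) = 0.
Stack B, S = {2, 4, 6, 7, 8}:
G(0) = 0
G(1) = mex{} = 0
G(2) = mex{0} = 1
G(3) = mex{0} = 1
G(4) = mex{1,0} = 2
G(5) = mex{1,0} = 2
G(6) = mex{2,1,0} = 3
G(7) = mex{2,1,0,0} = 3
G(8) = mex{3,2,1,0,0} = 4
G(9) = mex{3,2,1,1,0} = 4
G(10) = mex{4,3,2,1,1} = 0
G(11) = mex{4,3,2,2,1} = 0
G(12) = mex{0,4,3,2,2} = 1
G(13) = mex{0,4,3,3,2} = 1
G(14) = mex{1,0,4,3,3} = 2
G(15) = mex{1,0,4,4,3} = 2
G(16) = mex{2,1,0,4,4} = 3
G(17) = mex{2,1,0,0,4} = 3
G(18) = mex{3,2,1,0,0} = 4
G(19) = mex{3,2,1,1,0} = 4
G(20) = mex{4,3,2,1,1} = 0
G(21) = mex{4,3,2,2,1} = 0
G(22) = mex{0,4,3,2,2} = 1
G(23) = mex{0,4,3,3,2} = 1
G_B(23) = 1.
Combined Grundy value = 0 ⊕ 1 = 1.
A winning move leaves total XOR = 0, i.e. changes one component's Grundy value g to g ⊕ X where X is the current total.
Stack A: need g' = 0⊕1 = 1. Options: 26−1→G=1, 26−5→G=1, 26−7→G=1. Hits: 3.
Stack B: need g' = 1⊕1 = 0. Options: 23−2→G=0, 23−4→G=4, 23−6→G=3, 23−7→G=3, 23−8→G=2. Hits: 1.

4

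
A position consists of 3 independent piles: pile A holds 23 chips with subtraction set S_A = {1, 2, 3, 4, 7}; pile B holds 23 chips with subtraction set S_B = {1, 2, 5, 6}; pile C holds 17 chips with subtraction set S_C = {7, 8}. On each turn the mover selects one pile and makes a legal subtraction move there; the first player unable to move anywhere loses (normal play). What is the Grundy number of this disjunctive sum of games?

Pile A, S = {1, 2, 3, 4, 7}:
n :  0  1  2  3  4  5  6  7  8  9 10 11 12 13 14 15 16 17 18 19 20 21 22 23
G :  0  1  2  3  4  0  1  2  3  4  0  1  2  3  4  0  1  2  3  4  0  1  2  3
G_A(23) = 3.
Pile B, S = {1, 2, 5, 6}:
n :  0  1  2  3  4  5  6  7  8  9 10 11 12 13 14 15 16 17 18 19 20 21 22 23
G :  0  1  2  0  1  2  3  0  1  2  0  1  2  3  0  1  2  0  1  2  3  0  1  2
G_B(23) = 2.
Pile C, S = {7, 8}:
n :  0  1  2  3  4  5  6  7  8  9 10 11 12 13 14 15 16 17
G :  0  0  0  0  0  0  0  1  1  1  1  1  1  1  2  0  0  0
G_C(17) = 0.
Combined Grundy value = 3 ⊕ 2 ⊕ 0 = 1.

1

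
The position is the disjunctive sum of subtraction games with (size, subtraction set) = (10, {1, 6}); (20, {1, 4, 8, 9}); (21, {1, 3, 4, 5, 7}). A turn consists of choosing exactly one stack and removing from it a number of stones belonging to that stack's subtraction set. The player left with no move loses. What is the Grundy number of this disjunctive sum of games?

Stack A, S = {1, 6}:
G(0) = 0
G(1) = mex{0} = 1
G(2) = mex{1} = 0
G(3) = mex{0} = 1
G(4) = mex{1} = 0
G(5) = mex{0} = 1
G(6) = mex{1,0} = 2
G(7) = mex{2,1} = 0
G(8) = mex{0,0} = 1
G(9) = mex{1,1} = 0
G(10) = mex{0,0} = 1
G_A(10) = 1.
Stack B, S = {1, 4, 8, 9}:
n :  0  1  2  3  4  5  6  7  8  9 10 11 12 13 14 15 16 17 18 19 20
G :  0  1  0  1  2  0  1  0  1  2  3  2  0  1  2  3  2  0  1  0  1
G_B(20) = 1.
Stack C, S = {1, 3, 4, 5, 7}:
G(0) = 0
G(1) = mex{0} = 1
G(2) = mex{1} = 0
G(3) = mex{0,0} = 1
G(4) = mex{1,1,0} = 2
G(5) = mex{2,0,1,0} = 3
G(6) = mex{3,1,0,1} = 2
G(7) = mex{2,2,1,0,0} = 3
G(8) = mex{3,3,2,1,1} = 0
G(9) = mex{0,2,3,2,0} = 1
G(10) = mex{1,3,2,3,1} = 0
G(11) = mex{0,0,3,2,2} = 1
G(12) = mex{1,1,0,3,3} = 2
G(13) = mex{2,0,1,0,2} = 3
G(14) = mex{3,1,0,1,3} = 2
G(15) = mex{2,2,1,0,0} = 3
G(16) = mex{3,3,2,1,1} = 0
G(17) = mex{0,2,3,2,0} = 1
G(18) = mex{1,3,2,3,1} = 0
G(19) = mex{0,0,3,2,2} = 1
G(20) = mex{1,1,0,3,3} = 2
G(21) = mex{2,0,1,0,2} = 3
G_C(21) = 3.
Combined Grundy value = 1 ⊕ 1 ⊕ 3 = 3.

3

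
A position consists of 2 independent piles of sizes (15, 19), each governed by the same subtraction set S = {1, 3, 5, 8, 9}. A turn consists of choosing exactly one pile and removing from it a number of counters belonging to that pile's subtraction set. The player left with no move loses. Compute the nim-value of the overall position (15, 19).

All piles use S = {1, 3, 5, 8, 9}:
n :  0  1  2  3  4  5  6  7  8  9 10 11 12 13 14 15 16 17 18 19
G :  0  1  0  1  0  1  0  1  2  3  2  3  2  3  2  3  0  1  0  1
Pile A: G(15) = 3.
Pile B: G(19) = 1.
Combined Grundy value = 3 ⊕ 1 = 2.

2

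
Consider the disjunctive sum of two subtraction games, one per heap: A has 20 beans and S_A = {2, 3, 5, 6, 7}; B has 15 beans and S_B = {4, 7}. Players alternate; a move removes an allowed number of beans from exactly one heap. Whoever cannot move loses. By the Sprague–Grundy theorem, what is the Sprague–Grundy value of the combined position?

0

Heap A, S = {2, 3, 5, 6, 7}:
G(0) = 0
G(1) = mex{} = 0
G(2) = mex{0} = 1
G(3) = mex{0,0} = 1
G(4) = mex{1,0} = 2
G(5) = mex{1,1,0} = 2
G(6) = mex{2,1,0,0} = 3
G(7) = mex{2,2,1,0,0} = 3
G(8) = mex{3,2,1,1,0} = 4
G(9) = mex{3,3,2,1,1} = 0
G(10) = mex{4,3,2,2,1} = 0
G(11) = mex{0,4,3,2,2} = 1
G(12) = mex{0,0,3,3,2} = 1
G(13) = mex{1,0,4,3,3} = 2
G(14) = mex{1,1,0,4,3} = 2
G(15) = mex{2,1,0,0,4} = 3
G(16) = mex{2,2,1,0,0} = 3
G(17) = mex{3,2,1,1,0} = 4
G(18) = mex{3,3,2,1,1} = 0
G(19) = mex{4,3,2,2,1} = 0
G(20) = mex{0,4,3,2,2} = 1
G_A(20) = 1.
Heap B, S = {4, 7}:
n :  0  1  2  3  4  5  6  7  8  9 10 11 12 13 14 15
G :  0  0  0  0  1  1  1  1  2  2  2  0  0  0  0  1
G_B(15) = 1.
Combined Grundy value = 1 ⊕ 1 = 0.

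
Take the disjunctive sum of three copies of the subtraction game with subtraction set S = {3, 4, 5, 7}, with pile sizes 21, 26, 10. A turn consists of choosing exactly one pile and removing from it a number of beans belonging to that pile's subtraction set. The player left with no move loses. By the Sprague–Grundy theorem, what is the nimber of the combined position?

2

All piles use S = {3, 4, 5, 7}:
G(0) = 0
G(1) = mex{} = 0
G(2) = mex{} = 0
G(3) = mex{0} = 1
G(4) = mex{0,0} = 1
G(5) = mex{0,0,0} = 1
G(6) = mex{1,0,0} = 2
G(7) = mex{1,1,0,0} = 2
G(8) = mex{1,1,1,0} = 2
G(9) = mex{2,1,1,0} = 3
G(10) = mex{2,2,1,1} = 0
G(11) = mex{2,2,2,1} = 0
G(12) = mex{3,2,2,1} = 0
G(13) = mex{0,3,2,2} = 1
G(14) = mex{0,0,3,2} = 1
G(15) = mex{0,0,0,2} = 1
G(16) = mex{1,0,0,3} = 2
G(17) = mex{1,1,0,0} = 2
G(18) = mex{1,1,1,0} = 2
G(19) = mex{2,1,1,0} = 3
G(20) = mex{2,2,1,1} = 0
G(21) = mex{2,2,2,1} = 0
G(22) = mex{3,2,2,1} = 0
G(23) = mex{0,3,2,2} = 1
G(24) = mex{0,0,3,2} = 1
G(25) = mex{0,0,0,2} = 1
G(26) = mex{1,0,0,3} = 2
Pile A: G(21) = 0.
Pile B: G(26) = 2.
Pile C: G(10) = 0.
Combined Grundy value = 0 ⊕ 2 ⊕ 0 = 2.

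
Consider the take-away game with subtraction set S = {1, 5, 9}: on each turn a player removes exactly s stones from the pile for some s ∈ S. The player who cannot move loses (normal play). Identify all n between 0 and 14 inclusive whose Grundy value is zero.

0, 2, 4, 6, 8, 10, 12, 14

n :  0  1  2  3  4  5  6  7  8  9 10 11 12 13 14
G :  0  1  0  1  0  1  0  1  0  1  0  1  0  1  0
P-positions are exactly the n with G(n) = 0.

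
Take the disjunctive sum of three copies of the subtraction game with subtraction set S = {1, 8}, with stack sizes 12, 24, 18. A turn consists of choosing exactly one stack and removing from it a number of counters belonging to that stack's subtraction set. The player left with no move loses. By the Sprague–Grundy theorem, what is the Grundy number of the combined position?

1

All stacks use S = {1, 8}:
G(0) = 0
G(1) = mex{0} = 1
G(2) = mex{1} = 0
G(3) = mex{0} = 1
G(4) = mex{1} = 0
G(5) = mex{0} = 1
G(6) = mex{1} = 0
G(7) = mex{0} = 1
G(8) = mex{1,0} = 2
G(9) = mex{2,1} = 0
G(10) = mex{0,0} = 1
G(11) = mex{1,1} = 0
G(12) = mex{0,0} = 1
G(13) = mex{1,1} = 0
G(14) = mex{0,0} = 1
G(15) = mex{1,1} = 0
G(16) = mex{0,2} = 1
G(17) = mex{1,0} = 2
G(18) = mex{2,1} = 0
G(19) = mex{0,0} = 1
G(20) = mex{1,1} = 0
G(21) = mex{0,0} = 1
G(22) = mex{1,1} = 0
G(23) = mex{0,0} = 1
G(24) = mex{1,1} = 0
Stack A: G(12) = 1.
Stack B: G(24) = 0.
Stack C: G(18) = 0.
Combined Grundy value = 1 ⊕ 0 ⊕ 0 = 1.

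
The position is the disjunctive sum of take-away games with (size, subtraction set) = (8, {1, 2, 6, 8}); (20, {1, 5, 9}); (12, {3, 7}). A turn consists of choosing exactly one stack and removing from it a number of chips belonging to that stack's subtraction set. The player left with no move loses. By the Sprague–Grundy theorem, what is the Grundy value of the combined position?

Stack A, S = {1, 2, 6, 8}:
G(0) = 0
G(1) = mex{0} = 1
G(2) = mex{1,0} = 2
G(3) = mex{2,1} = 0
G(4) = mex{0,2} = 1
G(5) = mex{1,0} = 2
G(6) = mex{2,1,0} = 3
G(7) = mex{3,2,1} = 0
G(8) = mex{0,3,2,0} = 1
G_A(8) = 1.
Stack B, S = {1, 5, 9}:
G(0) = 0
G(1) = mex{0} = 1
G(2) = mex{1} = 0
G(3) = mex{0} = 1
G(4) = mex{1} = 0
G(5) = mex{0,0} = 1
G(6) = mex{1,1} = 0
G(7) = mex{0,0} = 1
G(8) = mex{1,1} = 0
G(9) = mex{0,0,0} = 1
G(10) = mex{1,1,1} = 0
G(11) = mex{0,0,0} = 1
G(12) = mex{1,1,1} = 0
G(13) = mex{0,0,0} = 1
G(14) = mex{1,1,1} = 0
G(15) = mex{0,0,0} = 1
G(16) = mex{1,1,1} = 0
G(17) = mex{0,0,0} = 1
G(18) = mex{1,1,1} = 0
G(19) = mex{0,0,0} = 1
G(20) = mex{1,1,1} = 0
G_B(20) = 0.
Stack C, S = {3, 7}:
n :  0  1  2  3  4  5  6  7  8  9 10 11 12
G :  0  0  0  1  1  1  0  2  2  1  0  0  0
G_C(12) = 0.
Combined Grundy value = 1 ⊕ 0 ⊕ 0 = 1.

1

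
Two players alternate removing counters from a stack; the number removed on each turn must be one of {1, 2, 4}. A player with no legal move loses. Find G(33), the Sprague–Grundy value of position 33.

n :  0  1  2  3  4  5  6  7  8  9 10 11 12 13 14 15 16 17 18 19 20 21 22 23 24 25 26 27 28 29 30 31 32 33
G :  0  1  2  0  1  2  0  1  2  0  1  2  0  1  2  0  1  2  0  1  2  0  1  2  0  1  2  0  1  2  0  1  2  0

0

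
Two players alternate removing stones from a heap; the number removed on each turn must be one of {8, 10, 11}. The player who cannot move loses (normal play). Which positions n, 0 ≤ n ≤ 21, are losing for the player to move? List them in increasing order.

G(0) = 0
G(1) = mex{} = 0
G(2) = mex{} = 0
G(3) = mex{} = 0
G(4) = mex{} = 0
G(5) = mex{} = 0
G(6) = mex{} = 0
G(7) = mex{} = 0
G(8) = mex{0} = 1
G(9) = mex{0} = 1
G(10) = mex{0,0} = 1
G(11) = mex{0,0,0} = 1
G(12) = mex{0,0,0} = 1
G(13) = mex{0,0,0} = 1
G(14) = mex{0,0,0} = 1
G(15) = mex{0,0,0} = 1
G(16) = mex{1,0,0} = 2
G(17) = mex{1,0,0} = 2
G(18) = mex{1,1,0} = 2
G(19) = mex{1,1,1} = 0
G(20) = mex{1,1,1} = 0
G(21) = mex{1,1,1} = 0
P-positions are exactly the n with G(n) = 0.

0, 1, 2, 3, 4, 5, 6, 7, 19, 20, 21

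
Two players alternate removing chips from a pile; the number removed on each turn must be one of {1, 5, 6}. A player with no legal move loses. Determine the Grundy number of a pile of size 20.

3

G(0) = 0
G(1) = mex{0} = 1
G(2) = mex{1} = 0
G(3) = mex{0} = 1
G(4) = mex{1} = 0
G(5) = mex{0,0} = 1
G(6) = mex{1,1,0} = 2
G(7) = mex{2,0,1} = 3
G(8) = mex{3,1,0} = 2
G(9) = mex{2,0,1} = 3
G(10) = mex{3,1,0} = 2
G(11) = mex{2,2,1} = 0
G(12) = mex{0,3,2} = 1
G(13) = mex{1,2,3} = 0
G(14) = mex{0,3,2} = 1
G(15) = mex{1,2,3} = 0
G(16) = mex{0,0,2} = 1
G(17) = mex{1,1,0} = 2
G(18) = mex{2,0,1} = 3
G(19) = mex{3,1,0} = 2
G(20) = mex{2,0,1} = 3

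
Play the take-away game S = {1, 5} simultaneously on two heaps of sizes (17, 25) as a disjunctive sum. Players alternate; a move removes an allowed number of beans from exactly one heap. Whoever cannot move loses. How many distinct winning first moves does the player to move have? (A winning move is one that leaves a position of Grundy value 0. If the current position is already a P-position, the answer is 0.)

0

All heaps use S = {1, 5}:
n :  0  1  2  3  4  5  6  7  8  9 10 11 12 13 14 15 16 17 18 19 20 21 22 23 24 25
G :  0  1  0  1  0  1  0  1  0  1  0  1  0  1  0  1  0  1  0  1  0  1  0  1  0  1
Heap A: G(17) = 1.
Heap B: G(25) = 1.
Combined Grundy value = 1 ⊕ 1 = 0.
A winning move leaves total XOR = 0, i.e. changes one component's Grundy value g to g ⊕ X where X is the current total.
Heap A: target g' = 1⊕0 = 1, but every legal move changes the Grundy value (mex property), so 0 moves.
Heap B: target g' = 1⊕0 = 1, but every legal move changes the Grundy value (mex property), so 0 moves.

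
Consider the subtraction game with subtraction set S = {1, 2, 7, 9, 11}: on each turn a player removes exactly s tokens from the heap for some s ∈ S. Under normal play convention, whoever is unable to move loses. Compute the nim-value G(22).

G(0) = 0
G(1) = mex{0} = 1
G(2) = mex{1,0} = 2
G(3) = mex{2,1} = 0
G(4) = mex{0,2} = 1
G(5) = mex{1,0} = 2
G(6) = mex{2,1} = 0
G(7) = mex{0,2,0} = 1
G(8) = mex{1,0,1} = 2
G(9) = mex{2,1,2,0} = 3
G(10) = mex{3,2,0,1} = 4
G(11) = mex{4,3,1,2,0} = 5
G(12) = mex{5,4,2,0,1} = 3
G(13) = mex{3,5,0,1,2} = 4
G(14) = mex{4,3,1,2,0} = 5
G(15) = mex{5,4,2,0,1} = 3
G(16) = mex{3,5,3,1,2} = 0
G(17) = mex{0,3,4,2,0} = 1
G(18) = mex{1,0,5,3,1} = 2
G(19) = mex{2,1,3,4,2} = 0
G(20) = mex{0,2,4,5,3} = 1
G(21) = mex{1,0,5,3,4} = 2
G(22) = mex{2,1,3,4,5} = 0

0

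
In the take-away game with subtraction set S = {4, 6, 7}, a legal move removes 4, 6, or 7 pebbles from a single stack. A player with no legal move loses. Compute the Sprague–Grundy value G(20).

2

n :  0  1  2  3  4  5  6  7  8  9 10 11 12 13 14 15 16 17 18 19 20
G :  0  0  0  0  1  1  1  1  2  2  2  0  0  0  0  1  1  1  1  2  2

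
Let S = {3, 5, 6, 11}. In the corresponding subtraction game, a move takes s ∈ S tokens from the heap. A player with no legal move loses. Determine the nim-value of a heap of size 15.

2

n :  0  1  2  3  4  5  6  7  8  9 10 11 12 13 14 15
G :  0  0  0  1  1  1  2  2  2  0  0  3  1  1  4  2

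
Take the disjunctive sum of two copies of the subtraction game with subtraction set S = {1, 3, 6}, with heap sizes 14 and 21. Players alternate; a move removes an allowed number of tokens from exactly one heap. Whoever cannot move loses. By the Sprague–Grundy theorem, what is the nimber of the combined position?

0

All heaps use S = {1, 3, 6}:
G(0) = 0
G(1) = mex{0} = 1
G(2) = mex{1} = 0
G(3) = mex{0,0} = 1
G(4) = mex{1,1} = 0
G(5) = mex{0,0} = 1
G(6) = mex{1,1,0} = 2
G(7) = mex{2,0,1} = 3
G(8) = mex{3,1,0} = 2
G(9) = mex{2,2,1} = 0
G(10) = mex{0,3,0} = 1
G(11) = mex{1,2,1} = 0
G(12) = mex{0,0,2} = 1
G(13) = mex{1,1,3} = 0
G(14) = mex{0,0,2} = 1
G(15) = mex{1,1,0} = 2
G(16) = mex{2,0,1} = 3
G(17) = mex{3,1,0} = 2
G(18) = mex{2,2,1} = 0
G(19) = mex{0,3,0} = 1
G(20) = mex{1,2,1} = 0
G(21) = mex{0,0,2} = 1
Heap A: G(14) = 1.
Heap B: G(21) = 1.
Combined Grundy value = 1 ⊕ 1 = 0.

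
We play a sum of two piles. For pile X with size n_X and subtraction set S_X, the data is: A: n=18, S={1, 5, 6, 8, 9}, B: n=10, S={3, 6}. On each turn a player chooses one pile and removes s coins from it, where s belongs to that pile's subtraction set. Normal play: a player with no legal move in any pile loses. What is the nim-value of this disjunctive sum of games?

0

Pile A, S = {1, 5, 6, 8, 9}:
n :  0  1  2  3  4  5  6  7  8  9 10 11 12 13 14 15 16 17 18
G :  0  1  0  1  0  1  2  3  2  3  2  3  4  5  0  1  0  1  0
G_A(18) = 0.
Pile B, S = {3, 6}:
n :  0  1  2  3  4  5  6  7  8  9 10
G :  0  0  0  1  1  1  2  2  2  0  0
G_B(10) = 0.
Combined Grundy value = 0 ⊕ 0 = 0.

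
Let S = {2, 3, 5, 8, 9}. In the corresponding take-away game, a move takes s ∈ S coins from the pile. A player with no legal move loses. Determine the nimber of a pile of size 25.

3

n :  0  1  2  3  4  5  6  7  8  9 10 11 12 13 14 15 16 17 18 19 20 21 22 23 24 25
G :  0  0  1  1  2  2  3  0  4  1  3  0  4  1  5  2  2  0  0  1  1  3  2  4  0  3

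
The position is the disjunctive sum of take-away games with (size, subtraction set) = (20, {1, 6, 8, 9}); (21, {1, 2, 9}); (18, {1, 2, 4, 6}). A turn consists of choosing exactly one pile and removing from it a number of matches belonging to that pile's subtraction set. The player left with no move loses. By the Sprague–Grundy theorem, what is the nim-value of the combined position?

Pile A, S = {1, 6, 8, 9}:
n :  0  1  2  3  4  5  6  7  8  9 10 11 12 13 14 15 16 17 18 19 20
G :  0  1  0  1  0  1  2  0  1  2  3  2  3  2  0  1  2  0  1  0  1
G_A(20) = 1.
Pile B, S = {1, 2, 9}:
G(0) = 0
G(1) = mex{0} = 1
G(2) = mex{1,0} = 2
G(3) = mex{2,1} = 0
G(4) = mex{0,2} = 1
G(5) = mex{1,0} = 2
G(6) = mex{2,1} = 0
G(7) = mex{0,2} = 1
G(8) = mex{1,0} = 2
G(9) = mex{2,1,0} = 3
G(10) = mex{3,2,1} = 0
G(11) = mex{0,3,2} = 1
G(12) = mex{1,0,0} = 2
G(13) = mex{2,1,1} = 0
G(14) = mex{0,2,2} = 1
G(15) = mex{1,0,0} = 2
G(16) = mex{2,1,1} = 0
G(17) = mex{0,2,2} = 1
G(18) = mex{1,0,3} = 2
G(19) = mex{2,1,0} = 3
G(20) = mex{3,2,1} = 0
G(21) = mex{0,3,2} = 1
G_B(21) = 1.
Pile C, S = {1, 2, 4, 6}:
G(0) = 0
G(1) = mex{0} = 1
G(2) = mex{1,0} = 2
G(3) = mex{2,1} = 0
G(4) = mex{0,2,0} = 1
G(5) = mex{1,0,1} = 2
G(6) = mex{2,1,2,0} = 3
G(7) = mex{3,2,0,1} = 4
G(8) = mex{4,3,1,2} = 0
G(9) = mex{0,4,2,0} = 1
G(10) = mex{1,0,3,1} = 2
G(11) = mex{2,1,4,2} = 0
G(12) = mex{0,2,0,3} = 1
G(13) = mex{1,0,1,4} = 2
G(14) = mex{2,1,2,0} = 3
G(15) = mex{3,2,0,1} = 4
G(16) = mex{4,3,1,2} = 0
G(17) = mex{0,4,2,0} = 1
G(18) = mex{1,0,3,1} = 2
G_C(18) = 2.
Combined Grundy value = 1 ⊕ 1 ⊕ 2 = 2.

2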